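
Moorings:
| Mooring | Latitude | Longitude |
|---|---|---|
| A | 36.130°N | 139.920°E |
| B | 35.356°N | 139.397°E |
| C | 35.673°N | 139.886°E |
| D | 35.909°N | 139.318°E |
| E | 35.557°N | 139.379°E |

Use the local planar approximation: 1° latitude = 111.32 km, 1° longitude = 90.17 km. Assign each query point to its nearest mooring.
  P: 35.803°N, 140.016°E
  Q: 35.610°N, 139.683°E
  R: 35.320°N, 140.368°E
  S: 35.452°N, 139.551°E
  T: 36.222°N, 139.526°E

P at 35.803°N, 140.016°E:
  A: √((0.327·111.32)² + (-0.096·90.17)²) = √(1325.07939 + 74.93188) = 37.417 km
  B: √((-0.447·111.32)² + (-0.619·90.17)²) = √(2476.06158 + 3115.33990) = 74.776 km
  C: √((-0.130·111.32)² + (-0.130·90.17)²) = √(209.42721 + 137.40763) = 18.624 km
  D: √((0.106·111.32)² + (-0.698·90.17)²) = √(139.23811 + 3961.27492) = 64.035 km
  E: √((-0.246·111.32)² + (-0.637·90.17)²) = √(749.92289 + 3299.15716) = 63.632 km
  → nearest: C (18.624 km)
Q at 35.610°N, 139.683°E:
  A: √((0.520·111.32)² + (0.237·90.17)²) = √(3350.83530 + 456.68929) = 61.705 km
  B: √((-0.254·111.32)² + (-0.286·90.17)²) = √(799.49146 + 665.05292) = 38.269 km
  C: √((0.063·111.32)² + (0.203·90.17)²) = √(49.18441 + 335.05509) = 19.602 km
  D: √((0.299·111.32)² + (-0.365·90.17)²) = √(1107.86992 + 1083.20304) = 46.809 km
  E: √((-0.053·111.32)² + (-0.304·90.17)²) = √(34.80953 + 751.40020) = 28.039 km
  → nearest: C (19.602 km)
R at 35.320°N, 140.368°E:
  A: √((0.810·111.32)² + (-0.448·90.17)²) = √(8130.48463 + 1631.84974) = 98.805 km
  B: √((0.036·111.32)² + (-0.971·90.17)²) = √(16.06022 + 7665.89028) = 87.647 km
  C: √((0.353·111.32)² + (-0.482·90.17)²) = √(1544.17247 + 1888.94023) = 58.593 km
  D: √((0.589·111.32)² + (-1.050·90.17)²) = √(4299.09443 + 8964.01836) = 115.166 km
  E: √((0.237·111.32)² + (-0.989·90.17)²) = √(696.05425 + 7952.73887) = 92.999 km
  → nearest: C (58.593 km)
S at 35.452°N, 139.551°E:
  A: √((0.678·111.32)² + (0.369·90.17)²) = √(5696.46959 + 1107.07456) = 82.484 km
  B: √((-0.096·111.32)² + (-0.154·90.17)²) = √(114.20598 + 192.82599) = 17.522 km
  C: √((0.221·111.32)² + (0.335·90.17)²) = √(605.24463 + 912.45983) = 38.958 km
  D: √((0.457·111.32)² + (-0.233·90.17)²) = √(2588.08655 + 441.40371) = 55.041 km
  E: √((0.105·111.32)² + (-0.172·90.17)²) = √(136.62337 + 240.53653) = 19.421 km
  → nearest: B (17.522 km)
T at 36.222°N, 139.526°E:
  A: √((-0.092·111.32)² + (0.394·90.17)²) = √(104.88709 + 1262.16631) = 36.974 km
  B: √((-0.866·111.32)² + (-0.129·90.17)²) = √(9293.56155 + 135.30180) = 97.102 km
  C: √((-0.549·111.32)² + (0.360·90.17)²) = √(3735.00411 + 1053.72951) = 69.201 km
  D: √((-0.313·111.32)² + (-0.208·90.17)²) = √(1214.04580 + 351.76353) = 39.570 km
  E: √((-0.665·111.32)² + (-0.147·90.17)²) = √(5480.11517 + 175.69476) = 75.205 km
  → nearest: A (36.974 km)

P→C; Q→C; R→C; S→B; T→A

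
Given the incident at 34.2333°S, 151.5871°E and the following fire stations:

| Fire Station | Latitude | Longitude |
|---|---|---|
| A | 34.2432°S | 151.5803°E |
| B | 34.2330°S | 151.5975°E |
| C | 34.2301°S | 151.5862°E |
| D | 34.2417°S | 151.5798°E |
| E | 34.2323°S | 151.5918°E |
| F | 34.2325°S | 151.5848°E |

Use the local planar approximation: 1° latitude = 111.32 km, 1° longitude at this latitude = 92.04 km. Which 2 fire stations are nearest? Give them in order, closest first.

Distances from 34.2333°S, 151.5871°E:
A: √((-0.0099·111.32)² + (-0.0068·92.04)²) = √(1.214554 + 0.391716) = 1.2674 km
B: √((0.0003·111.32)² + (0.0104·92.04)²) = √(0.001115 + 0.916262) = 0.9578 km
C: √((0.0032·111.32)² + (-0.0009·92.04)²) = √(0.126896 + 0.006862) = 0.3657 km
D: √((-0.0084·111.32)² + (-0.0073·92.04)²) = √(0.874390 + 0.451439) = 1.1514 km
E: √((0.0010·111.32)² + (0.0047·92.04)²) = √(0.012392 + 0.187132) = 0.4467 km
F: √((0.0008·111.32)² + (-0.0023·92.04)²) = √(0.007931 + 0.044814) = 0.2297 km
Sorted: F (0.2297 km) < C (0.3657 km) < E (0.4467 km) < B (0.9578 km) < …

F, C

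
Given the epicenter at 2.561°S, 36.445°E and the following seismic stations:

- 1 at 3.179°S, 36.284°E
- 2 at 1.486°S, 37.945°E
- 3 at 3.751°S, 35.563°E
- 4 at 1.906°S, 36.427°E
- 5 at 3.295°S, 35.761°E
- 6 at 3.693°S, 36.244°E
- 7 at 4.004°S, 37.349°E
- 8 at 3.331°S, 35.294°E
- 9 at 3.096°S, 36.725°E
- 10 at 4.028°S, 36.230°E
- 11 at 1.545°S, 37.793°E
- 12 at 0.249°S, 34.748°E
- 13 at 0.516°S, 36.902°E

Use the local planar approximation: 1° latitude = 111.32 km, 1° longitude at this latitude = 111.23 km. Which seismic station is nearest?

9

Distances from 2.561°S, 36.445°E:
1: 71.088 km
2: 205.324 km
3: 164.843 km
4: 72.942 km
5: 111.645 km
6: 127.982 km
7: 189.510 km
8: 154.071 km
9: 67.208 km
10: 165.048 km
11: 187.812 km
12: 319.170 km
13: 233.256 km
Minimum: 9 at 67.208 km.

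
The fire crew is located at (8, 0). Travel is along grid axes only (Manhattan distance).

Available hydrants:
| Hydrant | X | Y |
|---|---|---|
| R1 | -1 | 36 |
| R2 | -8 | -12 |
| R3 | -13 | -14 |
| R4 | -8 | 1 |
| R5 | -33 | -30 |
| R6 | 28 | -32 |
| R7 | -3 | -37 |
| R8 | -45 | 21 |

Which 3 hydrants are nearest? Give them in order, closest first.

Distances from (8, 0):
R1: |-9| + |36| = 9 + 36 = 45
R2: |-16| + |-12| = 16 + 12 = 28
R3: |-21| + |-14| = 21 + 14 = 35
R4: |-16| + |1| = 16 + 1 = 17
R5: |-41| + |-30| = 41 + 30 = 71
R6: |20| + |-32| = 20 + 32 = 52
R7: |-11| + |-37| = 11 + 37 = 48
R8: |-53| + |21| = 53 + 21 = 74
Sorted: R4 (17) < R2 (28) < R3 (35) < R1 (45) < R7 (48) < …

R4, R2, R3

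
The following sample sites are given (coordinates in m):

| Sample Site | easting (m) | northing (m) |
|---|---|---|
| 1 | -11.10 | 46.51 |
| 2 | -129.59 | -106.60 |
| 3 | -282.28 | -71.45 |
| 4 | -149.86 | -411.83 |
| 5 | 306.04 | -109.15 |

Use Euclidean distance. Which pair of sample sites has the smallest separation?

2 and 3

Pairwise distances:
1–2: 193.60 m
1–3: 295.72 m
1–4: 478.88 m
1–5: 353.28 m
2–3: 156.68 m
2–4: 305.90 m
2–5: 435.64 m
3–4: 365.23 m
3–5: 589.53 m
4–5: 547.23 m
Closest pair: 2–3 at 156.68 m.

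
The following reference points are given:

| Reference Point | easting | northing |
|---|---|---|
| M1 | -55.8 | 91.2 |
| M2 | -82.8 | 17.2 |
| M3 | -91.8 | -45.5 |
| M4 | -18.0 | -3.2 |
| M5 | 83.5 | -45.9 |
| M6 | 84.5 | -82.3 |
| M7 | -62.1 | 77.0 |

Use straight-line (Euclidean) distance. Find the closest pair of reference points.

M1 and M7

Pairwise distances:
M1–M2: 78.77
M1–M3: 141.36
M1–M4: 101.69
M1–M5: 195.45
M1–M6: 223.13
M1–M7: 15.53
M2–M3: 63.34
M2–M4: 67.94
M2–M5: 177.87
M2–M6: 194.65
M2–M7: 63.28
M3–M4: 85.06
M3–M5: 175.30
M3–M6: 180.10
M3–M7: 126.05
M4–M5: 110.12
M4–M6: 129.47
M4–M7: 91.53
M5–M6: 36.41
M5–M7: 190.54
M6–M7: 216.49
Closest pair: M1–M7 at 15.53.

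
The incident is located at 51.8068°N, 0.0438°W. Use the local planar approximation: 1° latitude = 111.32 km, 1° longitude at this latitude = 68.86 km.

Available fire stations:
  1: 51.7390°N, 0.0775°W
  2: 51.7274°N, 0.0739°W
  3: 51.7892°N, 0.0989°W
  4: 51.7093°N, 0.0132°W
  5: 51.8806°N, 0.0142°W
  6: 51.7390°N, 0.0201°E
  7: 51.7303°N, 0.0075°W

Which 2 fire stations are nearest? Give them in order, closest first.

Distances from 51.8068°N, 0.0438°W:
1: 7.8962 km
2: 9.0786 km
3: 4.2702 km
4: 11.0563 km
5: 8.4645 km
6: 8.7365 km
7: 8.8752 km
Sorted: 3 (4.2702 km) < 1 (7.8962 km) < 5 (8.4645 km) < 6 (8.7365 km) < …

3, 1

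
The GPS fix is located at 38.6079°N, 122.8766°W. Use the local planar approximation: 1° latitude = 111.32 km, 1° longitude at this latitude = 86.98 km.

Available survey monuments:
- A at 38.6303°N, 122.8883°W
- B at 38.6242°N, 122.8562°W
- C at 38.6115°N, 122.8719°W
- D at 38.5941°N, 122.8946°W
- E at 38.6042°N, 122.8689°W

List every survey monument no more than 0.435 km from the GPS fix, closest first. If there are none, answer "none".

none

Distances from 38.6079°N, 122.8766°W:
A: √((0.0224·111.32)² + (-0.0117·86.98)²) = √(6.217881 + 1.035644) = 2.6932 km
B: √((0.0163·111.32)² + (0.0204·86.98)²) = √(3.292468 + 3.148467) = 2.5379 km
C: √((0.0036·111.32)² + (0.0047·86.98)²) = √(0.160602 + 0.167122) = 0.5725 km
D: √((-0.0138·111.32)² + (-0.0180·86.98)²) = √(2.359960 + 2.451229) = 2.1934 km
E: √((-0.0037·111.32)² + (0.0077·86.98)²) = √(0.169648 + 0.448560) = 0.7863 km
Threshold 0.435 km: none within range.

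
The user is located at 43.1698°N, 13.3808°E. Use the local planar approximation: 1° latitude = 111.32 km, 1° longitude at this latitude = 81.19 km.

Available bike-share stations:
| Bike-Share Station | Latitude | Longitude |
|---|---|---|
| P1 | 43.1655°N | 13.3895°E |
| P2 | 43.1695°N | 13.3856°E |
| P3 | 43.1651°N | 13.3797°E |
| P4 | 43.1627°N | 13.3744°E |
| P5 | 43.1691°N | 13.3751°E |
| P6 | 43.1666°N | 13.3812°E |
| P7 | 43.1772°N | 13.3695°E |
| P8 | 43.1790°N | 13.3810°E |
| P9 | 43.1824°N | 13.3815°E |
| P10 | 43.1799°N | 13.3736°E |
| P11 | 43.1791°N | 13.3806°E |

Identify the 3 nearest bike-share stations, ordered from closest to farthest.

Distances from 43.1698°N, 13.3808°E:
P1: 0.8533 km
P2: 0.3911 km
P3: 0.5308 km
P4: 0.9459 km
P5: 0.4693 km
P6: 0.3577 km
P7: 1.2330 km
P8: 1.0243 km
P9: 1.4038 km
P10: 1.2672 km
P11: 1.0354 km
Sorted: P6 (0.3577 km) < P2 (0.3911 km) < P5 (0.4693 km) < P3 (0.5308 km) < P1 (0.8533 km) < …

P6, P2, P5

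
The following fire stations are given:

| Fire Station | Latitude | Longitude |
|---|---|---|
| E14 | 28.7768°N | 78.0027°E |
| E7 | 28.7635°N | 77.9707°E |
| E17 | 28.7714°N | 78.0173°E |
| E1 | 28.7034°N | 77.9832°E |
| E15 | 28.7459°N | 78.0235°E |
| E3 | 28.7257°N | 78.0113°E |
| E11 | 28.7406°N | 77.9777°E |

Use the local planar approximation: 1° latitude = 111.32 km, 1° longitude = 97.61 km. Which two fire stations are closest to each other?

E14 and E17

Pairwise distances:
E14–E7: 3.4566 km
E14–E17: 1.5467 km
E14–E1: 8.3897 km
E14–E15: 3.9943 km
E14–E3: 5.7501 km
E14–E11: 4.7110 km
E7–E17: 4.6329 km
E7–E1: 6.8007 km
E7–E15: 5.5136 km
E7–E3: 5.7803 km
E7–E11: 2.6392 km
E17–E1: 8.2692 km
E17–E15: 2.9025 km
E17–E3: 5.1209 km
E17–E11: 5.1669 km
E1–E15: 6.1528 km
E1–E3: 3.6994 km
E1–E11: 4.1758 km
E15–E3: 2.5445 km
E15–E11: 4.5093 km
E3–E11: 3.6753 km
Closest pair: E14–E17 at 1.5467 km.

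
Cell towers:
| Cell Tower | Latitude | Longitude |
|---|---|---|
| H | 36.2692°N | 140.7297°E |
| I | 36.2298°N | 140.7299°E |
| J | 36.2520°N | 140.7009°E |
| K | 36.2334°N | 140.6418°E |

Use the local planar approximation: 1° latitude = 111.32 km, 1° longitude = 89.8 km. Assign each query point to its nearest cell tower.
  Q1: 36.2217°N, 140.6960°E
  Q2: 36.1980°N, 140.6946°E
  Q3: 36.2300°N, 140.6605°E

Q1→I; Q2→I; Q3→K

Q1 at 36.2217°N, 140.6960°E:
  H: 6.0925 km
  I: 3.1750 km
  J: 3.4016 km
  K: 5.0384 km
  → nearest: I (3.1750 km)
Q2 at 36.1980°N, 140.6946°E:
  H: 8.5297 km
  I: 4.7518 km
  J: 6.0378 km
  K: 6.1653 km
  → nearest: I (4.7518 km)
Q3 at 36.2300°N, 140.6605°E:
  H: 7.5933 km
  I: 6.2322 km
  J: 4.3772 km
  K: 1.7214 km
  → nearest: K (1.7214 km)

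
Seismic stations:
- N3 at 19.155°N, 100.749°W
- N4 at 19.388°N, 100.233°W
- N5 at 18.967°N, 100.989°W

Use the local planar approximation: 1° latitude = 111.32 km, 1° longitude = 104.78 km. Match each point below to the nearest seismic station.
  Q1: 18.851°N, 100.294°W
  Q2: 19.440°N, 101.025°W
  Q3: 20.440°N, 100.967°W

Q1 at 18.851°N, 100.294°W:
  N3: √((0.304·111.32)² + (-0.455·104.78)²) = √(1145.23223 + 2272.89609) = 58.465 km
  N4: √((0.537·111.32)² + (0.061·104.78)²) = √(3573.50971 + 40.85229) = 60.120 km
  N5: √((0.116·111.32)² + (-0.695·104.78)²) = √(166.74867 + 5303.05825) = 73.958 km
  → nearest: N3 (58.465 km)
Q2 at 19.440°N, 101.025°W:
  N3: √((-0.285·111.32)² + (0.276·104.78)²) = √(1006.55177 + 836.32476) = 42.929 km
  N4: √((-0.052·111.32)² + (0.792·104.78)²) = √(33.50835 + 6886.63636) = 83.187 km
  N5: √((-0.473·111.32)² + (0.036·104.78)²) = √(2772.48163 + 14.22859) = 52.789 km
  → nearest: N3 (42.929 km)
Q3 at 20.440°N, 100.967°W:
  N3: √((-1.285·111.32)² + (0.218·104.78)²) = √(20462.21533 + 521.75879) = 144.858 km
  N4: √((-1.052·111.32)² + (0.734·104.78)²) = √(13714.43356 + 5914.92045) = 140.105 km
  N5: √((-1.473·111.32)² + (-0.022·104.78)²) = √(26887.59074 + 5.31376) = 163.991 km
  → nearest: N4 (140.105 km)

Q1→N3; Q2→N3; Q3→N4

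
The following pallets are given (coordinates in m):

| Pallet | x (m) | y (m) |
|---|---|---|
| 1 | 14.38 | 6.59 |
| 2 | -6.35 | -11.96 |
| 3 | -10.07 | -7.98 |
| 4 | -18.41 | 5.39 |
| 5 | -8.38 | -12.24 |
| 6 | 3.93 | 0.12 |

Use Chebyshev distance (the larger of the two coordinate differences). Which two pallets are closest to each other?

Pairwise distances:
1–2: 20.73 m
1–3: 24.45 m
1–4: 32.79 m
1–5: 22.76 m
1–6: 10.45 m
2–3: 3.98 m
2–4: 17.35 m
2–5: 2.03 m
2–6: 12.08 m
3–4: 13.37 m
3–5: 4.26 m
3–6: 14.00 m
4–5: 17.63 m
4–6: 22.34 m
5–6: 12.36 m
Closest pair: 2–5 at 2.03 m.

2 and 5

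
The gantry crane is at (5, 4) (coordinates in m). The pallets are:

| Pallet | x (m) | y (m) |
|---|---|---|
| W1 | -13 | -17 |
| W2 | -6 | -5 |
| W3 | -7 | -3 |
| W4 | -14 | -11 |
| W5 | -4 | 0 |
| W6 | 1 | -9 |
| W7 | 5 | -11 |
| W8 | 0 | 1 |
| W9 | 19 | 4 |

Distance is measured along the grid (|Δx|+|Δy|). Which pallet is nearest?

W8

Distances from (5, 4):
W1: 39 m
W2: 20 m
W3: 19 m
W4: 34 m
W5: 13 m
W6: 17 m
W7: 15 m
W8: 8 m
W9: 14 m
Minimum: W8 at 8 m.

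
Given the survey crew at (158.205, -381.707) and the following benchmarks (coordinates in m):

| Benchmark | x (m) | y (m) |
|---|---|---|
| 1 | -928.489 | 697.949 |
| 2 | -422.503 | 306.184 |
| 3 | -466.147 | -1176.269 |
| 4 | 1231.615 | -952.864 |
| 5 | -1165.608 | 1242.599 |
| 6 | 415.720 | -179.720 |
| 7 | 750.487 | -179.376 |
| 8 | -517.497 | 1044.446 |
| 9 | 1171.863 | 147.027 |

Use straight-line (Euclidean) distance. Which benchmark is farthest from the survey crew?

Distances from (158.205, -381.707):
1: 1531.849 m
2: 900.231 m
3: 1010.517 m
4: 1215.907 m
5: 2095.436 m
6: 327.281 m
7: 625.888 m
8: 1578.127 m
9: 1143.268 m
Maximum: 5 at 2095.436 m.

5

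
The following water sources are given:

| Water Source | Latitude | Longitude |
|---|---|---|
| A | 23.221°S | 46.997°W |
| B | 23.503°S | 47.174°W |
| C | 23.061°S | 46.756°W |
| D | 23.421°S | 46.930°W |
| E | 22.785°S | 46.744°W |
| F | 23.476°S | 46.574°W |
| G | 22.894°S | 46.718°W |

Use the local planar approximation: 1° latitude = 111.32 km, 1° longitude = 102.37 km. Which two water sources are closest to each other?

E and G

Pairwise distances:
A–B: 36.246 km
A–C: 30.429 km
A–D: 23.297 km
A–E: 55.014 km
A–F: 51.777 km
A–G: 46.269 km
B–C: 65.208 km
B–D: 26.594 km
B–E: 91.248 km
B–F: 61.495 km
B–G: 82.311 km
C–D: 43.855 km
C–E: 30.749 km
C–F: 49.813 km
C–G: 18.993 km
D–E: 73.315 km
D–F: 36.954 km
D–G: 62.551 km
E–F: 78.866 km
E–G: 12.422 km
F–G: 66.444 km
Closest pair: E–G at 12.422 km.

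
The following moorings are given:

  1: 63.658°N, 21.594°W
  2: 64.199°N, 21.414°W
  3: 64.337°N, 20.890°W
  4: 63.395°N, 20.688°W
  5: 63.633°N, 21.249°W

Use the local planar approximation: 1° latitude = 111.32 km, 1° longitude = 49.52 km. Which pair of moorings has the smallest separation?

1 and 5

Pairwise distances:
1–2: √((0.541·111.32)² + (0.180·49.52)²) = √(3626.94463 + 79.45226) = 60.880 km
1–3: √((0.679·111.32)² + (0.704·49.52)²) = √(5713.28572 + 1215.36462) = 83.239 km
1–4: √((-0.263·111.32)² + (0.906·49.52)²) = √(857.15210 + 2012.87899) = 53.573 km
1–5: √((-0.025·111.32)² + (0.345·49.52)²) = √(7.74509 + 291.87672) = 17.310 km
2–3: √((0.138·111.32)² + (0.524·49.52)²) = √(235.99596 + 673.32361) = 30.155 km
2–4: √((-0.804·111.32)² + (0.726·49.52)²) = √(8010.47912 + 1292.51179) = 96.452 km
2–5: √((-0.566·111.32)² + (0.165·49.52)²) = √(3969.89717 + 66.76197) = 63.535 km
3–4: √((-0.942·111.32)² + (0.202·49.52)²) = √(10996.34105 + 100.06081) = 105.339 km
3–5: √((-0.704·111.32)² + (-0.359·49.52)²) = √(6141.74405 + 316.04591) = 80.360 km
4–5: √((0.238·111.32)² + (-0.561·49.52)²) = √(701.94051 + 771.76840) = 38.389 km
Closest pair: 1–5 at 17.310 km.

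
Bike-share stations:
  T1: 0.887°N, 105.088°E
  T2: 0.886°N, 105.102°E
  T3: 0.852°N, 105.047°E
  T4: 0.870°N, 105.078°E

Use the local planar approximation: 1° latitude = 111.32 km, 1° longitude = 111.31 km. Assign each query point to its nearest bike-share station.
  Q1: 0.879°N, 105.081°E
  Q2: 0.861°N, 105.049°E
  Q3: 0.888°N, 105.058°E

Q1 at 0.879°N, 105.081°E:
  T1: √((0.008·111.32)² + (0.007·111.31)²) = √(0.79310 + 0.60711) = 1.183 km
  T2: √((0.007·111.32)² + (0.021·111.31)²) = √(0.60721 + 5.46395) = 2.464 km
  T3: √((-0.027·111.32)² + (-0.034·111.31)²) = √(9.03387 + 14.32274) = 4.833 km
  T4: √((-0.009·111.32)² + (-0.003·111.31)²) = √(1.00376 + 0.11151) = 1.056 km
  → nearest: T4 (1.056 km)
Q2 at 0.861°N, 105.049°E:
  T1: √((0.026·111.32)² + (0.039·111.31)²) = √(8.37709 + 18.84506) = 5.217 km
  T2: √((0.025·111.32)² + (0.053·111.31)²) = √(7.74509 + 34.80327) = 6.523 km
  T3: √((-0.009·111.32)² + (-0.002·111.31)²) = √(1.00376 + 0.04956) = 1.026 km
  T4: √((0.009·111.32)² + (0.029·111.31)²) = √(1.00376 + 10.41992) = 3.380 km
  → nearest: T3 (1.026 km)
Q3 at 0.888°N, 105.058°E:
  T1: √((-0.001·111.32)² + (0.030·111.31)²) = √(0.01239 + 11.15092) = 3.341 km
  T2: √((-0.002·111.32)² + (0.044·111.31)²) = √(0.04957 + 23.98688) = 4.903 km
  T3: √((-0.036·111.32)² + (-0.011·111.31)²) = √(16.06022 + 1.49918) = 4.190 km
  T4: √((-0.018·111.32)² + (0.020·111.31)²) = √(4.01505 + 4.95597) = 2.995 km
  → nearest: T4 (2.995 km)

Q1→T4; Q2→T3; Q3→T4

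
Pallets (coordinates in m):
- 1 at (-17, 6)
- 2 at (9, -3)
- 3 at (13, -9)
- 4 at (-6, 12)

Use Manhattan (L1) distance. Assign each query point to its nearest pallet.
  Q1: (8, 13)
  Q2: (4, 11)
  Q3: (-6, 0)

Q1→4; Q2→4; Q3→4

Q1 at (8, 13):
  1: |-25| + |-7| = 25 + 7 = 32 m
  2: |1| + |-16| = 1 + 16 = 17 m
  3: |5| + |-22| = 5 + 22 = 27 m
  4: |-14| + |-1| = 14 + 1 = 15 m
  → nearest: 4 (15 m)
Q2 at (4, 11):
  1: |-21| + |-5| = 21 + 5 = 26 m
  2: |5| + |-14| = 5 + 14 = 19 m
  3: |9| + |-20| = 9 + 20 = 29 m
  4: |-10| + |1| = 10 + 1 = 11 m
  → nearest: 4 (11 m)
Q3 at (-6, 0):
  1: |-11| + |6| = 11 + 6 = 17 m
  2: |15| + |-3| = 15 + 3 = 18 m
  3: |19| + |-9| = 19 + 9 = 28 m
  4: |0| + |12| = 0 + 12 = 12 m
  → nearest: 4 (12 m)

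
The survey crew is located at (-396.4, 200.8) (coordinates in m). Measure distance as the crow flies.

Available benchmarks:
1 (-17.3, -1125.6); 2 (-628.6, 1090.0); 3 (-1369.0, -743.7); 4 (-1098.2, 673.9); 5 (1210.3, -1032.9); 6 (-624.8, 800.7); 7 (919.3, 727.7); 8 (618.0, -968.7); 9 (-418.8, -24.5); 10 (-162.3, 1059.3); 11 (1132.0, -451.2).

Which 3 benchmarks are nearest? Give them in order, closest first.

Distances from (-396.4, 200.8):
1: √((379.1)² + (-1326.4)²) = √(143716.810 + 1759336.960) = 1379.5 m
2: √((-232.2)² + (889.2)²) = √(53916.840 + 790676.640) = 919.0 m
3: √((-972.6)² + (-944.5)²) = √(945950.760 + 892080.250) = 1355.7 m
4: √((-701.8)² + (473.1)²) = √(492523.240 + 223823.610) = 846.4 m
5: √((1606.7)² + (-1233.7)²) = √(2581484.890 + 1522015.690) = 2025.7 m
6: √((-228.4)² + (599.9)²) = √(52166.560 + 359880.010) = 641.9 m
7: √((1315.7)² + (526.9)²) = √(1731066.490 + 277623.610) = 1417.3 m
8: √((1014.4)² + (-1169.5)²) = √(1029007.360 + 1367730.250) = 1548.1 m
9: √((-22.4)² + (-225.3)²) = √(501.760 + 50760.090) = 226.4 m
10: √((234.1)² + (858.5)²) = √(54802.810 + 737022.250) = 889.8 m
11: √((1528.4)² + (-652.0)²) = √(2336006.560 + 425104.000) = 1661.7 m
Sorted: 9 (226.4 m) < 6 (641.9 m) < 4 (846.4 m) < 10 (889.8 m) < 2 (919.0 m) < …

9, 6, 4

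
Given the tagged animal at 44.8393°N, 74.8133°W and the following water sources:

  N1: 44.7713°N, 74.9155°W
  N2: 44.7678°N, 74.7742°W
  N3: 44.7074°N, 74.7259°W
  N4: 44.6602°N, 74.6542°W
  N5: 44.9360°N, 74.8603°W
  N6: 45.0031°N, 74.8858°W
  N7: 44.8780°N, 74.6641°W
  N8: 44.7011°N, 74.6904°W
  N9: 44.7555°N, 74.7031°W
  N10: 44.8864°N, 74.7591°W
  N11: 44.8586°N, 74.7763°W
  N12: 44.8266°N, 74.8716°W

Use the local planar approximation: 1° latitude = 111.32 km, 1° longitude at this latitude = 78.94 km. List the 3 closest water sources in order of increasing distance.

Distances from 44.8393°N, 74.8133°W:
N1: √((-0.0680·111.32)² + (-0.1022·78.94)²) = √(57.301266 + 65.087267) = 11.0629 km
N2: √((-0.0715·111.32)² + (0.0391·78.94)²) = √(63.351730 + 9.526816) = 8.5369 km
N3: √((-0.1319·111.32)² + (0.0874·78.94)²) = √(215.593661 + 47.601113) = 16.2233 km
N4: √((-0.1791·111.32)² + (0.1591·78.94)²) = √(397.500397 + 157.737373) = 23.5635 km
N5: √((0.0967·111.32)² + (-0.0470·78.94)²) = √(115.877560 + 13.765436) = 11.3861 km
N6: √((0.1638·111.32)² + (-0.0725·78.94)²) = √(332.486633 + 32.754446) = 19.1113 km
N7: √((0.0387·111.32)² + (0.1492·78.94)²) = √(18.559588 + 138.717704) = 12.5410 km
N8: √((-0.1382·111.32)² + (0.1229·78.94)²) = √(236.680502 + 94.123487) = 18.1880 km
N9: √((-0.0838·111.32)² + (0.1102·78.94)²) = √(87.023076 + 75.675872) = 12.7553 km
N10: √((0.0471·111.32)² + (0.0542·78.94)²) = √(27.490853 + 18.305973) = 6.7673 km
N11: √((0.0193·111.32)² + (0.0370·78.94)²) = √(4.615949 + 8.530956) = 3.6259 km
N12: √((-0.0127·111.32)² + (-0.0583·78.94)²) = √(1.998729 + 21.180263) = 4.8145 km
Sorted: N11 (3.6259 km) < N12 (4.8145 km) < N10 (6.7673 km) < N2 (8.5369 km) < N1 (11.0629 km) < …

N11, N12, N10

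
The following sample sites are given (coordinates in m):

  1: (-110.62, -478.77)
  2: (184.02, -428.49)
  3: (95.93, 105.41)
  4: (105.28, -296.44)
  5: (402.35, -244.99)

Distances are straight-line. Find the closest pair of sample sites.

Pairwise distances:
2–4: √((-78.74)² + (132.05)²) = √(6199.9876 + 17437.2025) = 153.74 m
1–4: √((215.90)² + (182.33)²) = √(46612.8100 + 33244.2289) = 282.59 m
2–5: √((218.33)² + (183.50)²) = √(47667.9889 + 33672.2500) = 285.20 m
1–2: √((294.64)² + (50.28)²) = √(86812.7296 + 2528.0784) = 298.90 m
4–5: √((297.07)² + (51.45)²) = √(88250.5849 + 2647.1025) = 301.49 m
3–4: √((9.35)² + (-401.85)²) = √(87.4225 + 161483.4225) = 401.96 m
3–5: √((306.42)² + (-350.40)²) = √(93893.2164 + 122780.1600) = 465.48 m
2–3: √((-88.09)² + (533.90)²) = √(7759.8481 + 285049.2100) = 541.12 m
1–5: √((512.97)² + (233.78)²) = √(263138.2209 + 54653.0884) = 563.73 m
1–3: √((206.55)² + (584.18)²) = √(42662.9025 + 341266.2724) = 619.62 m
Closest pair: 2–4 at 153.74 m.

2 and 4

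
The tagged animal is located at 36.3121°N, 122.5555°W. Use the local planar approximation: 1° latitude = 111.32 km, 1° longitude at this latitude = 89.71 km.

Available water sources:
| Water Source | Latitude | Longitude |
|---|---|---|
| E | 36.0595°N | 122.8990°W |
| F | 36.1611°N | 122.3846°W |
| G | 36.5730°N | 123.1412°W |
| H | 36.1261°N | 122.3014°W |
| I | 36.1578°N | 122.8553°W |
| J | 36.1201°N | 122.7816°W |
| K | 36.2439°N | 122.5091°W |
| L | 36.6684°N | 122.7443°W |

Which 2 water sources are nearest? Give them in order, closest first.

Distances from 36.3121°N, 122.5555°W:
E: √((-0.2526·111.32)² + (-0.3435·89.71)²) = √(790.702456 + 949.587953) = 41.7168 km
F: √((-0.1510·111.32)² + (0.1709·89.71)²) = √(282.553239 + 235.053022) = 22.7510 km
G: √((0.2609·111.32)² + (-0.5857·89.71)²) = √(843.518387 + 2760.782297) = 60.0358 km
H: √((-0.1860·111.32)² + (0.2541·89.71)²) = √(428.718558 + 519.626204) = 30.7952 km
I: √((-0.1543·111.32)² + (-0.2998·89.71)²) = √(295.038198 + 723.344145) = 31.9121 km
J: √((-0.1920·111.32)² + (-0.2261·89.71)²) = √(456.823937 + 411.417573) = 29.4659 km
K: √((-0.0682·111.32)² + (0.0464·89.71)²) = √(57.638828 + 17.326773) = 8.6583 km
L: √((0.3563·111.32)² + (-0.1888·89.71)²) = √(1573.178636 + 286.870370) = 43.1283 km
Sorted: K (8.6583 km) < F (22.7510 km) < J (29.4659 km) < H (30.7952 km) < …

K, F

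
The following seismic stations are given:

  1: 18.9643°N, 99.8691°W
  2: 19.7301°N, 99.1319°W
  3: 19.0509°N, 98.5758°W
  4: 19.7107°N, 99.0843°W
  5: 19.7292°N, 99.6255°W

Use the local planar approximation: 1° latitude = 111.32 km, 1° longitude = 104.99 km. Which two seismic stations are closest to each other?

2 and 4

Pairwise distances:
2–4: 5.4442 km
2–5: 51.8232 km
4–5: 56.8579 km
1–5: 88.9067 km
3–4: 90.8018 km
2–3: 95.5272 km
1–2: 115.1430 km
1–4: 117.0169 km
3–5: 133.5938 km
1–3: 136.1254 km
Closest pair: 2–4 at 5.4442 km.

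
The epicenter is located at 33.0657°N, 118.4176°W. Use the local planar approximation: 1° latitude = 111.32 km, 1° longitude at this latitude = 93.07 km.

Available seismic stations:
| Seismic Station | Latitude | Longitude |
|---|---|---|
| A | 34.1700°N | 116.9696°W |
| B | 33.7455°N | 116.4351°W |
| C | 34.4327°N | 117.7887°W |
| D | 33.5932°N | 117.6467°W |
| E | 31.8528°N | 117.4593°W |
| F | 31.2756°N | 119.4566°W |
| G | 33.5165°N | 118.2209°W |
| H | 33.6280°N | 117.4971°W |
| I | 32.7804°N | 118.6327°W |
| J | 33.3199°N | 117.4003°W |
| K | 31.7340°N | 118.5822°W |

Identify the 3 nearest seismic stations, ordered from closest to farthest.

I, G, D

Distances from 33.0657°N, 118.4176°W:
A: 182.4107 km
B: 199.4271 km
C: 163.0430 km
D: 92.7142 km
E: 161.8181 km
F: 221.4970 km
G: 53.4180 km
H: 106.1022 km
I: 37.5426 km
J: 98.8184 km
K: 149.0343 km
Sorted: I (37.5426 km) < G (53.4180 km) < D (92.7142 km) < J (98.8184 km) < H (106.1022 km) < …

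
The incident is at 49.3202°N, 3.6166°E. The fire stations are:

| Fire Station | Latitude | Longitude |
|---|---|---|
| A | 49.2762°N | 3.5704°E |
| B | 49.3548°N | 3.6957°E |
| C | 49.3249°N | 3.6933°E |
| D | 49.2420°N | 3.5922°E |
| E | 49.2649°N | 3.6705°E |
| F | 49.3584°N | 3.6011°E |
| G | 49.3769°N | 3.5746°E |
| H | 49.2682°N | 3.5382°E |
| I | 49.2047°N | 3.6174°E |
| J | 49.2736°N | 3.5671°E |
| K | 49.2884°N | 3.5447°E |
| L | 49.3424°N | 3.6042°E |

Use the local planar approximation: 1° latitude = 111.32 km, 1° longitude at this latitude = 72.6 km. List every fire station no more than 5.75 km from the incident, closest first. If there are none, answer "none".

L, F, C

Distances from 49.3202°N, 3.6166°E:
A: 5.9364 km
B: 6.9147 km
C: 5.5929 km
D: 8.8836 km
E: 7.2944 km
F: 4.3988 km
G: 7.0098 km
H: 8.1182 km
I: 12.8576 km
J: 6.3107 km
K: 6.3071 km
L: 2.6302 km
Threshold 5.75 km: L (2.6302 km), F (4.3988 km), C (5.5929 km) are within range.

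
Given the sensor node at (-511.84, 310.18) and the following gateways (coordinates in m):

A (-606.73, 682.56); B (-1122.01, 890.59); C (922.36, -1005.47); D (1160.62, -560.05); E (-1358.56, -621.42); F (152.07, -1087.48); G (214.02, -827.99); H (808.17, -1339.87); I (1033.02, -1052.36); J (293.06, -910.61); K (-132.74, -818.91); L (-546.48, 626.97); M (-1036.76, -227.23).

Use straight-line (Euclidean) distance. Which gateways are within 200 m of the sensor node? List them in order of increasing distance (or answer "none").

Distances from (-511.84, 310.18):
A: √((-94.89)² + (372.38)²) = √(9004.1121 + 138666.8644) = 384.28 m
B: √((-610.17)² + (580.41)²) = √(372307.4289 + 336875.7681) = 842.13 m
C: √((1434.20)² + (-1315.65)²) = √(2056929.6400 + 1730934.9225) = 1946.24 m
D: √((1672.46)² + (-870.23)²) = √(2797122.4516 + 757300.2529) = 1885.32 m
E: √((-846.72)² + (-931.60)²) = √(716934.7584 + 867878.5600) = 1258.89 m
F: √((663.91)² + (-1397.66)²) = √(440776.4881 + 1953453.4756) = 1547.33 m
G: √((725.86)² + (-1138.17)²) = √(526872.7396 + 1295430.9489) = 1349.93 m
H: √((1320.01)² + (-1650.05)²) = √(1742426.4001 + 2722665.0025) = 2113.08 m
I: √((1544.86)² + (-1362.54)²) = √(2386592.4196 + 1856515.2516) = 2059.88 m
J: √((804.90)² + (-1220.79)²) = √(647864.0100 + 1490328.2241) = 1462.26 m
K: √((379.10)² + (-1129.09)²) = √(143716.8100 + 1274844.2281) = 1191.03 m
L: √((-34.64)² + (316.79)²) = √(1199.9296 + 100355.9041) = 318.68 m
M: √((-524.92)² + (-537.41)²) = √(275541.0064 + 288809.5081) = 751.23 m
Threshold 200 m: none within range.

none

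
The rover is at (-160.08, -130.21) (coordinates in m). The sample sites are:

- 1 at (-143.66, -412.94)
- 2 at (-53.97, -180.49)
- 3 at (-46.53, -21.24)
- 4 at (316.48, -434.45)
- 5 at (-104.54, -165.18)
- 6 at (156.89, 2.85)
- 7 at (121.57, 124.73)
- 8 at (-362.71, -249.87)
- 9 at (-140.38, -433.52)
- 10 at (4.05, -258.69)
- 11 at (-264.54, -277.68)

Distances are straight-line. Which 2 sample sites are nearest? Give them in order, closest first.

5, 2

Distances from (-160.08, -130.21):
1: √((16.42)² + (-282.73)²) = √(269.6164 + 79936.2529) = 283.21 m
2: √((106.11)² + (-50.28)²) = √(11259.3321 + 2528.0784) = 117.42 m
3: √((113.55)² + (108.97)²) = √(12893.6025 + 11874.4609) = 157.38 m
4: √((476.56)² + (-304.24)²) = √(227109.4336 + 92561.9776) = 565.39 m
5: √((55.54)² + (-34.97)²) = √(3084.6916 + 1222.9009) = 65.63 m
6: √((316.97)² + (133.06)²) = √(100469.9809 + 17704.9636) = 343.77 m
7: √((281.65)² + (254.94)²) = √(79326.7225 + 64994.4036) = 379.90 m
8: √((-202.63)² + (-119.66)²) = √(41058.9169 + 14318.5156) = 235.32 m
9: √((19.70)² + (-303.31)²) = √(388.0900 + 91996.9561) = 303.95 m
10: √((164.13)² + (-128.48)²) = √(26938.6569 + 16507.1104) = 208.44 m
11: √((-104.46)² + (-147.47)²) = √(10911.8916 + 21747.4009) = 180.72 m
Sorted: 5 (65.63 m) < 2 (117.42 m) < 3 (157.38 m) < 11 (180.72 m) < …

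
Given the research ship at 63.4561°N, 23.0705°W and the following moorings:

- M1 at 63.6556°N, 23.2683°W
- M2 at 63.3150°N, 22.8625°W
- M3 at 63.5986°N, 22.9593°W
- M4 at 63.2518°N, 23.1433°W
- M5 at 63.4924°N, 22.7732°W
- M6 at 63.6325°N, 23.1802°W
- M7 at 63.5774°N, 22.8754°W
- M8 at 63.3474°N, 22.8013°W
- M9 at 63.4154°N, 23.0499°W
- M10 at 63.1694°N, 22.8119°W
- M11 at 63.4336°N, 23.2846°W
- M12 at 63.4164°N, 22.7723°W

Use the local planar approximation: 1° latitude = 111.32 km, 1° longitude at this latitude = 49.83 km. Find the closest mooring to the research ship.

Distances from 63.4561°N, 23.0705°W:
M1: 24.2973 km
M2: 18.8187 km
M3: 16.8030 km
M4: 23.0302 km
M5: 15.3557 km
M6: 20.3835 km
M7: 16.6388 km
M8: 18.0655 km
M9: 4.6456 km
M10: 34.4187 km
M11: 10.9587 km
M12: 15.5026 km
Minimum: M9 at 4.6456 km.

M9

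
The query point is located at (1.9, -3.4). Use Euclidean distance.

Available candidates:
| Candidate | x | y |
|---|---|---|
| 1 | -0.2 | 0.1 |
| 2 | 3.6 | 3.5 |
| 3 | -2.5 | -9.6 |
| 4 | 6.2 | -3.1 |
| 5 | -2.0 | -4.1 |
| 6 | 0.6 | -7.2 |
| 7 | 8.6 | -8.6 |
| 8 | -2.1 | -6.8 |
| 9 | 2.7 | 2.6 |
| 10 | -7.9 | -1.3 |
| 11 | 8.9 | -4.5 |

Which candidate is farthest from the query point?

10

Distances from (1.9, -3.4):
1: 4.08
2: 7.11
3: 7.60
4: 4.31
5: 3.96
6: 4.02
7: 8.48
8: 5.25
9: 6.05
10: 10.02
11: 7.09
Maximum: 10 at 10.02.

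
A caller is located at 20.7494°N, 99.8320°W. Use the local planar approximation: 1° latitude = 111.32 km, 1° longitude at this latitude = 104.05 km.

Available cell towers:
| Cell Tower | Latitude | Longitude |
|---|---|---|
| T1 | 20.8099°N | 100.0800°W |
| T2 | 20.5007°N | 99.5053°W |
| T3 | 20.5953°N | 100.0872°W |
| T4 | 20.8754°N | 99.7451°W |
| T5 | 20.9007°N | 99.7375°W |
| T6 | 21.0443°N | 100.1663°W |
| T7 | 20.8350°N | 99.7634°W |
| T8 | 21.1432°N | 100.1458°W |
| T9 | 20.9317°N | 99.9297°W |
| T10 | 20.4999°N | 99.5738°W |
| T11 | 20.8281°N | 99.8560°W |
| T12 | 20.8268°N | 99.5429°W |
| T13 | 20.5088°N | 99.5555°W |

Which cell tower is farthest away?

T8

Distances from 20.7494°N, 99.8320°W:
T1: √((0.0605·111.32)² + (-0.2480·104.05)²) = √(45.358339 + 665.867059) = 26.6688 km
T2: √((-0.2487·111.32)² + (0.3267·104.05)²) = √(766.474950 + 1155.533227) = 43.8407 km
T3: √((-0.1541·111.32)² + (-0.2552·104.05)²) = √(294.273851 + 705.091549) = 31.6127 km
T4: √((0.1260·111.32)² + (0.0869·104.05)²) = √(196.737653 + 81.756769) = 16.6882 km
T5: √((0.1513·111.32)² + (0.0945·104.05)²) = √(283.677082 + 96.682481) = 19.5028 km
T6: √((0.2949·111.32)² + (-0.3343·104.05)²) = √(1077.695180 + 1209.920743) = 47.8290 km
T7: √((0.0856·111.32)² + (0.0686·104.05)²) = √(90.801689 + 50.948617) = 11.9059 km
T8: √((0.3938·111.32)² + (-0.3138·104.05)²) = √(1921.754112 + 1066.080618) = 54.6611 km
T9: √((0.1823·111.32)² + (-0.0977·104.05)²) = √(411.831662 + 103.341152) = 22.6974 km
T10: √((-0.2495·111.32)² + (0.2582·104.05)²) = √(771.413962 + 721.766374) = 38.6417 km
T11: √((0.0787·111.32)² + (-0.0240·104.05)²) = √(76.753088 + 6.236008) = 9.1098 km
T12: √((0.0774·111.32)² + (0.2891·104.05)²) = √(74.238351 + 904.857838) = 31.2905 km
T13: √((-0.2406·111.32)² + (0.2765·104.05)²) = √(717.360800 + 827.702831) = 39.3073 km
Maximum: T8 at 54.6611 km.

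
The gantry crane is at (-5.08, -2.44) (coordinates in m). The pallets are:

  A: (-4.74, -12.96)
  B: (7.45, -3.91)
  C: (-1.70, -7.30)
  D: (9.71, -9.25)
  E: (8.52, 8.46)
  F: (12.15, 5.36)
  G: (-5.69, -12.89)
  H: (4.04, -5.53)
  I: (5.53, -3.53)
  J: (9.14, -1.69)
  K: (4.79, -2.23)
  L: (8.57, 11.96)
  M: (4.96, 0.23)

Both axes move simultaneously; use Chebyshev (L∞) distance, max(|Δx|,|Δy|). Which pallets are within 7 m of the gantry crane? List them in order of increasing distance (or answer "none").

Distances from (-5.08, -2.44):
A: 10.52 m
B: 12.53 m
C: 4.86 m
D: 14.79 m
E: 13.60 m
F: 17.23 m
G: 10.45 m
H: 9.12 m
I: 10.61 m
J: 14.22 m
K: 9.87 m
L: 14.40 m
M: 10.04 m
Threshold 7 m: C (4.86 m) is within range.

C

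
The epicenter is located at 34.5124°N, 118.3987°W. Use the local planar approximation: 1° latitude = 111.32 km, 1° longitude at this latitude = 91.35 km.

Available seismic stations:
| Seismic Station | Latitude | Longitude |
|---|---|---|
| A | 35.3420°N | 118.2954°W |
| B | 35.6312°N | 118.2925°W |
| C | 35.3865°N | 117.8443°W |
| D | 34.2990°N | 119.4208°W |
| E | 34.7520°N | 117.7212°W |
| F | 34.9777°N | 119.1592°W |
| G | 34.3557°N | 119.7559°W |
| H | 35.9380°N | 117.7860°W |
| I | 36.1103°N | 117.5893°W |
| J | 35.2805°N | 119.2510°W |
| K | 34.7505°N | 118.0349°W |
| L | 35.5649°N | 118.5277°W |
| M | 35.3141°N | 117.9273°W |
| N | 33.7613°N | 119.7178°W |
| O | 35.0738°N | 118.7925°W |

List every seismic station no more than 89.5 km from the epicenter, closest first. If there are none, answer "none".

Distances from 34.5124°N, 118.3987°W:
A: 92.8319 km
B: 124.9221 km
C: 109.6954 km
D: 96.3435 km
E: 67.3924 km
F: 86.6560 km
G: 125.2014 km
H: 168.2785 km
I: 192.6333 km
J: 115.6412 km
K: 42.5085 km
L: 117.7554 km
M: 99.0913 km
N: 146.6671 km
O: 72.1092 km
Threshold 89.5 km: K (42.5085 km), E (67.3924 km), O (72.1092 km), F (86.6560 km) are within range.

K, E, O, F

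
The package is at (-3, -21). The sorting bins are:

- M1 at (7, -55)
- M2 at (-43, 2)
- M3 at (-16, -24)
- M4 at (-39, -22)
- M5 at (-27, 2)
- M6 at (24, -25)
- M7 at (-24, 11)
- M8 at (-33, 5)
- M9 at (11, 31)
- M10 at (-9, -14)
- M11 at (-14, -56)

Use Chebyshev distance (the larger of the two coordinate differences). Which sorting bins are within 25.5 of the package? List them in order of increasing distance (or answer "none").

M10, M3, M5

Distances from (-3, -21):
M1: max(|10|, |-34|) = 34
M2: max(|-40|, |23|) = 40
M3: max(|-13|, |-3|) = 13
M4: max(|-36|, |-1|) = 36
M5: max(|-24|, |23|) = 24
M6: max(|27|, |-4|) = 27
M7: max(|-21|, |32|) = 32
M8: max(|-30|, |26|) = 30
M9: max(|14|, |52|) = 52
M10: max(|-6|, |7|) = 7
M11: max(|-11|, |-35|) = 35
Threshold 25.5: M10 (7), M3 (13), M5 (24) are within range.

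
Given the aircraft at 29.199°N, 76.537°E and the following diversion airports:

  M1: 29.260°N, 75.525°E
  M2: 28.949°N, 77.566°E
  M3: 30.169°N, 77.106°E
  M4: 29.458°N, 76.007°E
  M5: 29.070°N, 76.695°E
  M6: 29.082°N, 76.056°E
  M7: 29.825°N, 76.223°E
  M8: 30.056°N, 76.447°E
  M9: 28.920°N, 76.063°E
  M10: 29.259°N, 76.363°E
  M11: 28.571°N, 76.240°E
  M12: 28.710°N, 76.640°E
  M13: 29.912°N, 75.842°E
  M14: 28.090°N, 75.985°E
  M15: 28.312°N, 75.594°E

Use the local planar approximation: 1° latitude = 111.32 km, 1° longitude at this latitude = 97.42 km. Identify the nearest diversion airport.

M10

Distances from 29.199°N, 76.537°E:
M1: 98.823 km
M2: 104.037 km
M3: 121.377 km
M4: 59.137 km
M5: 21.051 km
M6: 48.635 km
M7: 76.105 km
M8: 95.803 km
M9: 55.650 km
M10: 18.220 km
M11: 75.660 km
M12: 55.353 km
M13: 104.326 km
M14: 134.658 km
M15: 134.868 km
Minimum: M10 at 18.220 km.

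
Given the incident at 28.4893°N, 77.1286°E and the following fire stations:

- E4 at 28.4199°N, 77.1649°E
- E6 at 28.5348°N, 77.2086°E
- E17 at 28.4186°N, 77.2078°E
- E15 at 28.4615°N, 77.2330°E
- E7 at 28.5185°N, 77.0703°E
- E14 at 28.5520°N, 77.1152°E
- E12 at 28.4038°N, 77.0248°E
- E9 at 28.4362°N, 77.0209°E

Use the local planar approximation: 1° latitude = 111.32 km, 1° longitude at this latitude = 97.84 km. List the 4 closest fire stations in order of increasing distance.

E7, E14, E4, E6

Distances from 28.4893°N, 77.1286°E:
E4: √((-0.0694·111.32)² + (0.0363·97.84)²) = √(59.685019 + 12.613806) = 8.5029 km
E6: √((0.0455·111.32)² + (0.0800·97.84)²) = √(25.654833 + 61.265060) = 9.3231 km
E17: √((-0.0707·111.32)² + (0.0792·97.84)²) = √(61.942000 + 60.045885) = 11.0448 km
E15: √((-0.0278·111.32)² + (0.1044·97.84)²) = √(9.577143 + 104.335929) = 10.6730 km
E7: √((0.0292·111.32)² + (-0.0583·97.84)²) = √(10.566036 + 32.536437) = 6.5652 km
E14: √((0.0627·111.32)² + (-0.0134·97.84)²) = √(48.717105 + 1.718868) = 7.1018 km
E12: √((-0.0855·111.32)² + (-0.1038·97.84)²) = √(90.589659 + 103.140111) = 13.9187 km
E9: √((-0.0531·111.32)² + (-0.1077·97.84)²) = √(34.941009 + 111.036124) = 12.0821 km
Sorted: E7 (6.5652 km) < E14 (7.1018 km) < E4 (8.5029 km) < E6 (9.3231 km) < E15 (10.6730 km) < E17 (11.0448 km) < …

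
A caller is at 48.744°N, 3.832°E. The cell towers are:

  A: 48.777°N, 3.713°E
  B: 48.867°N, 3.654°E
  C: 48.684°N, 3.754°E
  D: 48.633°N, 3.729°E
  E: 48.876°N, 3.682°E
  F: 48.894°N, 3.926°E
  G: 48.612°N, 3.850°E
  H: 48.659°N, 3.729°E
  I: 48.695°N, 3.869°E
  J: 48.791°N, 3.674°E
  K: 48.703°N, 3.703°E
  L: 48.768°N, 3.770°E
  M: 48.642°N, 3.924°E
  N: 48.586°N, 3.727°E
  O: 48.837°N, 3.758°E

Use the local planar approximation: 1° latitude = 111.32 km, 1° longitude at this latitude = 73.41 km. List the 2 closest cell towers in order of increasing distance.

Distances from 48.744°N, 3.832°E:
A: √((0.033·111.32)² + (-0.119·73.41)²) = √(13.49504 + 76.31403) = 9.477 km
B: √((0.123·111.32)² + (-0.178·73.41)²) = √(187.48072 + 170.74597) = 18.927 km
C: √((-0.060·111.32)² + (-0.078·73.41)²) = √(44.61171 + 32.78685) = 8.798 km
D: √((-0.111·111.32)² + (-0.103·73.41)²) = √(152.68359 + 57.17220) = 14.486 km
E: √((0.132·111.32)² + (-0.150·73.41)²) = √(215.92069 + 121.25313) = 18.362 km
F: √((0.150·111.32)² + (0.094·73.41)²) = √(278.82320 + 47.61745) = 18.068 km
G: √((-0.132·111.32)² + (0.018·73.41)²) = √(215.92069 + 1.74605) = 14.754 km
H: √((-0.085·111.32)² + (-0.103·73.41)²) = √(89.53323 + 57.17220) = 12.112 km
I: √((-0.049·111.32)² + (0.037·73.41)²) = √(29.75353 + 7.37758) = 6.094 km
J: √((0.047·111.32)² + (-0.158·73.41)²) = √(27.37424 + 134.53170) = 12.724 km
K: √((-0.041·111.32)² + (-0.129·73.41)²) = √(20.83119 + 89.67882) = 10.512 km
L: √((0.024·111.32)² + (-0.062·73.41)²) = √(7.13787 + 20.71542) = 5.278 km
M: √((-0.102·111.32)² + (0.092·73.41)²) = √(128.92785 + 45.61273) = 13.211 km
N: √((-0.158·111.32)² + (-0.105·73.41)²) = √(309.35744 + 59.41403) = 19.203 km
O: √((0.093·111.32)² + (-0.074·73.41)²) = √(107.17964 + 29.51032) = 11.691 km
Sorted: L (5.278 km) < I (6.094 km) < C (8.798 km) < A (9.477 km) < …

L, I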